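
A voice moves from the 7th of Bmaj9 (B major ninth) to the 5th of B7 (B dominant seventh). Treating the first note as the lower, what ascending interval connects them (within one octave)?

minor sixth

The 7th of Bmaj9 (B major ninth) is A#; the 5th of B7 (B dominant seventh) is F#.
A# up to F# is 8 semitones, a half step narrower than a major sixth, so the interval is minor.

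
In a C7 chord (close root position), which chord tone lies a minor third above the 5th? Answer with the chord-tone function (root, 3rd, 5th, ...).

7th

C7 (C dominant seventh) is spelled C-E-G-B♭.
The 5th is G. A minor third above G is B♭.
B♭ is the chord's 7th.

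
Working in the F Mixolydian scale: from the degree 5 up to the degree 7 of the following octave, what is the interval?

The scale runs F G A Bb C D Eb.
That puts C below Eb.
From C to Eb: 15 semitones over a tenth = minor.

minor 10th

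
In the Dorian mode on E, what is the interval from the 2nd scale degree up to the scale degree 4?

The scale runs E F# G A B C# D.
That puts F# below A.
F# up to A is 3 semitones, a half step narrower than a major third, so the interval is minor.

minor third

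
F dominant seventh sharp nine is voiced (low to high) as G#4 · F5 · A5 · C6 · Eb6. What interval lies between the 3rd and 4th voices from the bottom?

minor third

Those voices are A5 and C6.
3 letter names make it a third; at 3 semitones (a half step narrower than major) the quality is minor.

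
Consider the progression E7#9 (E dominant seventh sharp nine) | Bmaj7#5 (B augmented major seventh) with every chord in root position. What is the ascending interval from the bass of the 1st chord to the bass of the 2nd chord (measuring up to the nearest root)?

perfect fifth

The roots are E and B.
From E to B is 7 semitones, exactly the perfect fifth.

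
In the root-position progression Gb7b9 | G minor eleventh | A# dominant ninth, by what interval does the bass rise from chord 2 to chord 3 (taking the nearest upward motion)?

The roots are G and A#.
2 letter names make it a second; at 3 semitones (a half step wider than major) the quality is augmented.

augmented second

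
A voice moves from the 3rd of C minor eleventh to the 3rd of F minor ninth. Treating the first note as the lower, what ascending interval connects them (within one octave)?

The 3rd of C minor eleventh is Eb; the 3rd of F minor ninth is Ab.
Counting 4 letters and 5 half steps from Eb gives a perfect fourth.

perfect fourth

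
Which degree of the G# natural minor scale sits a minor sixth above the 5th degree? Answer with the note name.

B

The scale is G# A# B C# D# E F#.
The 5th degree is D#; a minor sixth above that is B — scale degree 3.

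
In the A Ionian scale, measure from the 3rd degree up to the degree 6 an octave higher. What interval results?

Spelling the A Ionian scale: A B C# D E F# G#.
So we need the interval from C# up to F#.
Counting 11 letters and 17 half steps from C# gives a perfect eleventh.

perfect eleventh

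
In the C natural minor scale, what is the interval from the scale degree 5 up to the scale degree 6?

The scale runs C D E♭ F G A♭ B♭.
Scale degree 5 = G; 6th scale degree = A♭.
G up to A♭ is 1 semitone, a half step narrower than a major second, so the interval is minor.

minor 2nd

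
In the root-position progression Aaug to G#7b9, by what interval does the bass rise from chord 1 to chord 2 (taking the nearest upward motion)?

major seventh

The roots are A and G#.
Counting 7 letters and 11 half steps from A gives a major seventh.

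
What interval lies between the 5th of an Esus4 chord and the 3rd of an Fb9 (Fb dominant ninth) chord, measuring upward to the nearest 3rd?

The 5th of Esus4 is B; the 3rd of Fb9 (Fb dominant ninth) is Ab.
7 letter names make it a seventh; at 9 semitones (a whole step narrower than major) the quality is diminished.

diminished seventh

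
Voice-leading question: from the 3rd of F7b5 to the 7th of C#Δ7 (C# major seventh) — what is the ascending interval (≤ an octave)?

F7b5 has A as its 3rd, and C#Δ7 (C# major seventh) has B# as its 7th.
From A to B#: 3 semitones over a second = augmented.

augmented second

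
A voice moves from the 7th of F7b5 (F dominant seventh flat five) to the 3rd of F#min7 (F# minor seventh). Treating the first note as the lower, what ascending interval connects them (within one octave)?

F7b5 (F dominant seventh flat five) has Eb as its 7th, and F#min7 (F# minor seventh) has A as its 3rd.
Eb up to A is 6 semitones, a half step wider than a perfect fourth, so the interval is augmented.

augmented 4th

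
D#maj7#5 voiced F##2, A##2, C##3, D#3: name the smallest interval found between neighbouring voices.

minor second

Adjacent intervals: F##2→A##2 = major third; A##2→C##3 = minor third; C##3→D#3 = minor second.
The smallest is C##3 to D#3, a minor second (1 semitone).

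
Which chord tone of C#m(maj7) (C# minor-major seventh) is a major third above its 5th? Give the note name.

The chord tones of C# minor-major seventh are C#-E-G#-B#.
The 5th is G#. A major third above G# is B#.
B# is the chord's 7th.

B#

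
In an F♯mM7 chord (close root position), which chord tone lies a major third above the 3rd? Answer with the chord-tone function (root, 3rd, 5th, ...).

F♯m(maj7) is spelled F♯ A C♯ E♯.
The 3rd is A. A major third above A is C♯.
C♯ is the chord's 5th.

5th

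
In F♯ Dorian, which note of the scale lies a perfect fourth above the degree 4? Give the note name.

The scale is F♯ G♯ A B C♯ D♯ E.
The degree 4 is B; a perfect fourth above that is E — scale degree 7.

E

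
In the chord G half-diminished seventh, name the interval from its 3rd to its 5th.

minor third

The chord tones of G half-diminished seventh are G–Bb–Db–F.
So we need the interval from Bb up to Db.
Bb up to Db is 3 semitones, a half step narrower than a major third, so the interval is minor.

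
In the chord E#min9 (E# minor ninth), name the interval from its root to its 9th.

major 9th

The chord tones of E# minor ninth are E#-G#-B#-D#-F##.
The root is E# and the 9th is F##.
Counting 9 letters and 14 half steps from E# gives a major ninth.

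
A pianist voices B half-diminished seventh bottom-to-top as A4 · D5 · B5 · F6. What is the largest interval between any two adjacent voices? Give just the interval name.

major sixth

Adjacent intervals: A4→D5 = perfect fourth; D5→B5 = major sixth; B5→F6 = diminished fifth.
The largest is D5 to B5, a major sixth (9 semitones).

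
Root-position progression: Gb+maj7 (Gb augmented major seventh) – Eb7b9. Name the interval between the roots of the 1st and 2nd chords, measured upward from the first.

major 6th

The roots are Gb and Eb.
Counting 6 letters and 9 half steps from Gb gives a major sixth.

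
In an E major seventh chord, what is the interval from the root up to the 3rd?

major third

The chord tones of EΔ7 are E-G#-B-D#.
Root = E; 3rd = G#.
From E to G# is 4 semitones, exactly the major third.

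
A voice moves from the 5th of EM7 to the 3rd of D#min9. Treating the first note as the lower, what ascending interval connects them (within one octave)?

The 5th of EM7 is B; the 3rd of D#min9 is F#.
Counting 5 letters and 7 half steps from B gives a perfect fifth.

perfect fifth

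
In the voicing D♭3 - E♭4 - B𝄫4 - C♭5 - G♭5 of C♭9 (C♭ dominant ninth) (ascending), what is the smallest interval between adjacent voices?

Adjacent intervals: D♭3→E♭4 = major ninth; E♭4→B𝄫4 = diminished fifth; B𝄫4→C♭5 = major second; C♭5→G♭5 = perfect fifth.
The smallest is B𝄫4 to C♭5, a major second (2 semitones).

major 2nd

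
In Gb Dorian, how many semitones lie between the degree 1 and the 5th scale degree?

The scale is Gb Ab Bbb Cb Db Eb Fb.
Gb up to Db is a perfect fifth — 7 semitones.

7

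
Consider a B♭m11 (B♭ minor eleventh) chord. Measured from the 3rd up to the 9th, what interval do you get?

major 7th

B♭m11: B♭–D♭–F–A♭–C–E♭.
3rd = D♭; 9th = C.
D♭ up to C spans 7 letter names and 11 semitones — a major seventh.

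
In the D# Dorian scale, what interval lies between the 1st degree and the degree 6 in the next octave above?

M13

The scale runs D# E# F# G# A# B# C#.
So we need the interval from D# up to B#.
Counting 13 letters and 21 half steps from D# gives a major thirteenth.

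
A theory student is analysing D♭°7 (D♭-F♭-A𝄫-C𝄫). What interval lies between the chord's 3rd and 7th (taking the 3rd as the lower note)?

That puts F♭ below C𝄫.
F♭ up to C𝄫 is 6 semitones, a half step narrower than a perfect fifth, so the interval is diminished.

d5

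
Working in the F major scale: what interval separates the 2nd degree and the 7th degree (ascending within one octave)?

major sixth

Spelling the F major scale: F G A Bb C D E.
The 2nd degree is G and the 7th degree is E.
From G to E is 9 semitones, exactly the major sixth.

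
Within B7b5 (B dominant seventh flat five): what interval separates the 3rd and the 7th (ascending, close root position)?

diminished fifth

B7b5 is spelled B D# F A.
So we need the interval from D# up to A.
D# up to A is 6 semitones, a half step narrower than a perfect fifth, so the interval is diminished.
This 3–7 tritone is the characteristic tension at the heart of the dominant sound.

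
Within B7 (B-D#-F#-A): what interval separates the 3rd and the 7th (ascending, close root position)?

diminished fifth

So we need the interval from D# up to A.
From D# to A: 6 semitones over a fifth = diminished.
This 3–7 tritone is the characteristic tension at the heart of the dominant sound.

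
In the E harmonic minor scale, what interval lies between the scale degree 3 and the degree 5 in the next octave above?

major tenth

Spelling the E harmonic minor scale: E F# G A B C D#.
So we need the interval from G up to B.
G up to B spans 10 letter names and 16 semitones — a major tenth.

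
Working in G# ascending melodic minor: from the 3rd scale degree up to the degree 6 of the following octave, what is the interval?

A11

G# melodic minor: G# A# B C# D# E# F##.
3rd scale degree = B; 6th degree (up an octave) = E#.
From B to E#: 18 semitones over an eleventh = augmented.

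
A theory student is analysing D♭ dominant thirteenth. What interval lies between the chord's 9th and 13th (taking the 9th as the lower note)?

perfect 5th

The chord tones of D♭13 are D♭ F A♭ C♭ E♭ B♭.
That puts E♭ below B♭.
From E♭ to B♭ is 7 semitones, exactly the perfect fifth.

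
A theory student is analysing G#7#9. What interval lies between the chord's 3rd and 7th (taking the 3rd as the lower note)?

diminished fifth

The chord tones of G#7#9 are G#, B#, D#, F#, A##.
The 3rd is B# and the 7th is F#.
5 letter names make it a fifth; at 6 semitones (a half step narrower than perfect) the quality is diminished.
This 3–7 tritone is the characteristic tension at the heart of the dominant sound.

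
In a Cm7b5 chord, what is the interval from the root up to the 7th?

Cm7b5 (C half-diminished seventh): C–Eb–Gb–Bb.
The root is C and the 7th is Bb.
From C to Bb: 10 semitones over a seventh = minor.

minor seventh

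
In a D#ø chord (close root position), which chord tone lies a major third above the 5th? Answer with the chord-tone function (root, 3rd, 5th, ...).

7th

D# half-diminished seventh: D# F# A C#.
The 5th is A. A major third above A is C#.
C# is the chord's 7th.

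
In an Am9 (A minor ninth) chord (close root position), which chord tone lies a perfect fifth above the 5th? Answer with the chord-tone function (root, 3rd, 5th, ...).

9th

The chord tones of Amin9 (A minor ninth) are A C E G B.
The 5th is E. A perfect fifth above E is B.
B is the chord's 9th.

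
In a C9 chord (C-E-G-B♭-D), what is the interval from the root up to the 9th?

The root is C and the 9th is D.
C up to D spans 9 letter names and 14 semitones — a major ninth.

M9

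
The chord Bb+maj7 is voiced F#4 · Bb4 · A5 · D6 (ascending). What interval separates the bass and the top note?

The outer voices are F#4 and D6.
From F# to D: 20 semitones over a thirteenth = minor.

minor thirteenth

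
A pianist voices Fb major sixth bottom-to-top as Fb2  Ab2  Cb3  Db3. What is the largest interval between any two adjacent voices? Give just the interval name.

Adjacent intervals: Fb2→Ab2 = major third; Ab2→Cb3 = minor third; Cb3→Db3 = major second.
The largest is Fb2 to Ab2, a major third (4 semitones).

major third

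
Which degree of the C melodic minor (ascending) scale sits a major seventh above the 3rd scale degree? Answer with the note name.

D

The scale is C D Eb F G A B.
The 3rd scale degree is Eb; a major seventh above that is D — scale degree 2.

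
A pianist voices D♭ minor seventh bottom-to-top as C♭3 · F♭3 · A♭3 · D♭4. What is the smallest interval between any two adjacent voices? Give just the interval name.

Adjacent intervals: C♭3→F♭3 = perfect fourth; F♭3→A♭3 = major third; A♭3→D♭4 = perfect fourth.
The smallest is F♭3 to A♭3, a major third (4 semitones).

major third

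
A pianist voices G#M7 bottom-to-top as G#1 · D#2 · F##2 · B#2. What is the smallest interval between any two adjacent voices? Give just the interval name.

M3

Adjacent intervals: G#1→D#2 = perfect fifth; D#2→F##2 = major third; F##2→B#2 = perfect fourth.
The smallest is D#2 to F##2, a major third (4 semitones).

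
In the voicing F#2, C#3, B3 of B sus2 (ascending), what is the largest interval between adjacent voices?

Adjacent intervals: F#2→C#3 = perfect fifth; C#3→B3 = minor seventh.
The largest is C#3 to B3, a minor seventh (10 semitones).

minor seventh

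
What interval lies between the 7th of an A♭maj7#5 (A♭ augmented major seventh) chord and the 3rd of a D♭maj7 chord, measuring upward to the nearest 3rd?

minor seventh

A♭maj7#5 (A♭ augmented major seventh) has G as its 7th, and D♭maj7 has F as its 3rd.
From G to F: 10 semitones over a seventh = minor.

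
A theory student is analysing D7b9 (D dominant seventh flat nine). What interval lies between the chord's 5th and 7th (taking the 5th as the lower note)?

m3

D dominant seventh flat nine is spelled D-F#-A-C-Eb.
5th = A; 7th = C.
A up to C is 3 semitones, a half step narrower than a major third, so the interval is minor.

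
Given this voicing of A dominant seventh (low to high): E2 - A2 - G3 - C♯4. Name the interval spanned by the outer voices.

The outer voices are E2 and C♯4.
From E to C♯ is 21 semitones, exactly the major thirteenth.

major 13th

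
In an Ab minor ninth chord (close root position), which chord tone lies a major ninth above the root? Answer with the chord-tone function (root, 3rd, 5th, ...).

9th

Ab minor ninth: Ab-Cb-Eb-Gb-Bb.
The root is Ab. A major ninth above Ab is Bb.
Bb is the chord's 9th.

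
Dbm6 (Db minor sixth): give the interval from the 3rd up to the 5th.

Dbmin6 is spelled Db Fb Ab Bb.
That puts Fb below Ab.
Fb up to Ab spans 3 letter names and 4 semitones — a major third.

major third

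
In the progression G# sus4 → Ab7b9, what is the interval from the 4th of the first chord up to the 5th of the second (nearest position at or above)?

The 4th of G# sus4 is C#; the 5th of Ab7b9 is Eb.
C# up to Eb is 2 semitones, a whole step narrower than a major third, so the interval is diminished.

diminished third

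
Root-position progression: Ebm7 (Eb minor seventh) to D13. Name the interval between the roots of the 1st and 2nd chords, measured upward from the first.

major 7th

The roots are Eb and D.
Counting 7 letters and 11 half steps from Eb gives a major seventh.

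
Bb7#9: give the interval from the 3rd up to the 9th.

The chord tones of Bb7#9 are Bb, D, F, Ab, C#.
The 3rd is D and the 9th is C#.
From D to C# is 11 semitones, exactly the major seventh.

major seventh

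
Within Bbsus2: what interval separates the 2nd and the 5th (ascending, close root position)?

Bb sus2: Bb, C, F.
2nd = C; 5th = F.
From C to F is 5 semitones, exactly the perfect fourth.

perfect fourth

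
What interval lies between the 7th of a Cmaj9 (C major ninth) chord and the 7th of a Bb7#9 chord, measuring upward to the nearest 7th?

d7

The 7th of Cmaj9 (C major ninth) is B; the 7th of Bb7#9 is Ab.
From B to Ab: 9 semitones over a seventh = diminished.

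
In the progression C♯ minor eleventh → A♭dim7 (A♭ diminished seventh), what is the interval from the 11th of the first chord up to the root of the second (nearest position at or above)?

diminished third

The 11th of C♯ minor eleventh is F♯; the root of A♭dim7 (A♭ diminished seventh) is A♭.
From F♯ to A♭: 2 semitones over a third = diminished.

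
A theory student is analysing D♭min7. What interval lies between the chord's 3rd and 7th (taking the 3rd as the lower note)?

perfect 5th

D♭min7 is spelled D♭ F♭ A♭ C♭.
3rd = F♭; 7th = C♭.
From F♭ to C♭ is 7 semitones, exactly the perfect fifth.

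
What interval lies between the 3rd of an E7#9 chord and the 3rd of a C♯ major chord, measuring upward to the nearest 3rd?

The 3rd of E7#9 is G♯; the 3rd of C♯ major is E♯.
From G♯ to E♯ is 9 semitones, exactly the major sixth.

major sixth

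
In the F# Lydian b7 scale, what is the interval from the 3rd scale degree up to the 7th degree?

The scale runs F# G# A# B# C# D# E.
The 3rd scale degree is A# and the degree 7 is E.
From A# to E: 6 semitones over a fifth = diminished.

diminished fifth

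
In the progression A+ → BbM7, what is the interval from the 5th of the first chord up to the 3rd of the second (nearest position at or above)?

A+ has E# as its 5th, and BbM7 has D as its 3rd.
From E# to D: 9 semitones over a seventh = diminished.

diminished 7th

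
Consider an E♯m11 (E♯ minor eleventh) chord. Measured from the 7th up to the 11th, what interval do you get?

The chord tones of E♯m11 are E♯ G♯ B♯ D♯ F𝄪 A♯.
So we need the interval from D♯ up to A♯.
From D♯ to A♯ is 7 semitones, exactly the perfect fifth.

P5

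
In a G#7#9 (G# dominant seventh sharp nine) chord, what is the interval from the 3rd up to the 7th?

d5

G#7#9 is spelled G#-B#-D#-F#-A##.
The 3rd is B# and the 7th is F#.
B# up to F# is 6 semitones, a half step narrower than a perfect fifth, so the interval is diminished.
That tritone between 3rd and 7th is what gives the dominant seventh its pull toward resolution.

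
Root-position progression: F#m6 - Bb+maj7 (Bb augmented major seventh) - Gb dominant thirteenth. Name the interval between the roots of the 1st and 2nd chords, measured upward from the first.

diminished fourth

The roots are F# and Bb.
From F# to Bb: 4 semitones over a fourth = diminished.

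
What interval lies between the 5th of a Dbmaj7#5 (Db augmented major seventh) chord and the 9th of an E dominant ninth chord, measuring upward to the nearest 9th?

Dbmaj7#5 (Db augmented major seventh) has A as its 5th, and E dominant ninth has F# as its 9th.
From A to F# is 9 semitones, exactly the major sixth.

major sixth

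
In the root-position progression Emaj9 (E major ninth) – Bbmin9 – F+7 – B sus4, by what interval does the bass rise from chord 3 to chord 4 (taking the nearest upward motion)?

The roots are F and B.
4 letter names make it a fourth; at 6 semitones (a half step wider than perfect) the quality is augmented.

augmented fourth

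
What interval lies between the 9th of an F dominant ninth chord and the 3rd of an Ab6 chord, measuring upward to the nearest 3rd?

F dominant ninth has G as its 9th, and Ab6 has C as its 3rd.
G up to C spans 4 letter names and 5 semitones — a perfect fourth.

perfect fourth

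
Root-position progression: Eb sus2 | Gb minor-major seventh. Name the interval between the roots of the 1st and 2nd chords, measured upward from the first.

The roots are Eb and Gb.
From Eb to Gb: 3 semitones over a third = minor.

minor third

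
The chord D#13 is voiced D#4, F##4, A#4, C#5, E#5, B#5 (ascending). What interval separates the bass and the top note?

major 13th

The outer voices are D#4 and B#5.
D# up to B# spans 13 letter names and 21 semitones — a major thirteenth.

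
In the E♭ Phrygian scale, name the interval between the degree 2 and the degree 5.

A4

The scale runs E♭ F♭ G♭ A♭ B♭ C♭ D♭.
The degree 2 is F♭ and the degree 5 is B♭.
4 letter names make it a fourth; at 6 semitones (a half step wider than perfect) the quality is augmented.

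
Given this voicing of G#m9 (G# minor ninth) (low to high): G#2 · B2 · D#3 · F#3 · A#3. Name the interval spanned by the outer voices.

major ninth

The outer voices are G#2 and A#3.
G# up to A# spans 9 letter names and 14 semitones — a major ninth.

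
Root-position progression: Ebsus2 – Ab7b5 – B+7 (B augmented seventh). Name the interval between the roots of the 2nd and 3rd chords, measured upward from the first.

A2

The roots are Ab and B.
2 letter names make it a second; at 3 semitones (a half step wider than major) the quality is augmented.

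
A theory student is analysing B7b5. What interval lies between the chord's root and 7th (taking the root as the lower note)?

Spelling the chord: B, D♯, F, A.
The root is B and the 7th is A.
7 letter names make it a seventh; at 10 semitones (a half step narrower than major) the quality is minor.

m7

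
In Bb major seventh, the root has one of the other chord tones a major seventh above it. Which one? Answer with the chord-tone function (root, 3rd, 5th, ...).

The chord tones of BbΔ7 are Bb-D-F-A.
The root is Bb. A major seventh above Bb is A.
A is the chord's 7th.

7th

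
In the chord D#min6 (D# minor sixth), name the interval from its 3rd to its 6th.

augmented fourth

Spelling the chord: D#, F#, A#, B#.
So we need the interval from F# up to B#.
F# up to B# is 6 semitones, a half step wider than a perfect fourth, so the interval is augmented.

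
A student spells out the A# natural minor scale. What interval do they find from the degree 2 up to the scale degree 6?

The scale runs A# B# C# D# E# F# G#.
So we need the interval from B# up to F#.
5 letter names make it a fifth; at 6 semitones (a half step narrower than perfect) the quality is diminished.

diminished fifth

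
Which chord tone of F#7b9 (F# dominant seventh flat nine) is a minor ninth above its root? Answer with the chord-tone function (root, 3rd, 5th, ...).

The chord tones of F#7b9 are F# A# C# E G.
The root is F#. A minor ninth above F# is G.
G is the chord's 9th.

9th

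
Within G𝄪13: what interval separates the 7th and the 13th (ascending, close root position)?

M7

G𝄪 dominant thirteenth: G𝄪 B𝄪 D𝄪 F𝄪 A𝄪 E𝄪.
The 7th is F𝄪 and the 13th is E𝄪.
F𝄪 up to E𝄪 spans 7 letter names and 11 semitones — a major seventh.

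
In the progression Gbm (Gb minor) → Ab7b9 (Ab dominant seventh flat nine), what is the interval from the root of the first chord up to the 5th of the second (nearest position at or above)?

Gbm (Gb minor) has Gb as its root, and Ab7b9 (Ab dominant seventh flat nine) has Eb as its 5th.
Gb up to Eb spans 6 letter names and 9 semitones — a major sixth.

major sixth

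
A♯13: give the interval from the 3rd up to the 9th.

Spelling the chord: A♯ C𝄪 E♯ G♯ B♯ F𝄪.
So we need the interval from C𝄪 up to B♯.
7 letter names make it a seventh; at 10 semitones (a half step narrower than major) the quality is minor.

minor seventh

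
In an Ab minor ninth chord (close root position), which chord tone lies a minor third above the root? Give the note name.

Cb

The chord tones of Abmin9 are Ab-Cb-Eb-Gb-Bb.
The root is Ab. A minor third above Ab is Cb.
Cb is the chord's 3rd.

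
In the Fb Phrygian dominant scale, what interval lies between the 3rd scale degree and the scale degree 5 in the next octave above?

minor tenth

Spelling the Fb Phrygian dominant scale: Fb Gbb Ab Bbb Cb Dbb Ebb.
3rd scale degree = Ab; 5th degree (up an octave) = Cb.
From Ab to Cb: 15 semitones over a tenth = minor.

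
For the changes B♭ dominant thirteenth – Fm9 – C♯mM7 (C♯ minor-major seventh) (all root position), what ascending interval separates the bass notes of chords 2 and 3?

The roots are F and C♯.
From F to C♯: 8 semitones over a fifth = augmented.

A5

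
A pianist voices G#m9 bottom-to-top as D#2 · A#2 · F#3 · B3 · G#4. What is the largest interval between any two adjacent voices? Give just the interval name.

Adjacent intervals: D#2→A#2 = perfect fifth; A#2→F#3 = minor sixth; F#3→B3 = perfect fourth; B3→G#4 = major sixth.
The largest is B3 to G#4, a major sixth (9 semitones).

M6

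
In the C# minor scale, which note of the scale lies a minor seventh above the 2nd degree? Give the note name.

C#

The scale is C# D# E F# G# A B.
The 2nd degree is D#; a minor seventh above that is C# — scale degree 1.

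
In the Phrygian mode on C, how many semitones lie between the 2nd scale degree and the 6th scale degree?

7

The scale is C Db Eb F G Ab Bb.
Db up to Ab is a perfect fifth — 7 semitones.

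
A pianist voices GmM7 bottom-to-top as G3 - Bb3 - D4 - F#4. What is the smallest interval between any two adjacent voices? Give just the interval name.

minor 3rd

Adjacent intervals: G3→Bb3 = minor third; Bb3→D4 = major third; D4→F#4 = major third.
The smallest is G3 to Bb3, a minor third (3 semitones).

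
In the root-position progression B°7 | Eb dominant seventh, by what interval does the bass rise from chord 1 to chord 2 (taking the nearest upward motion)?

The roots are B and Eb.
4 letter names make it a fourth; at 4 semitones (a half step narrower than perfect) the quality is diminished.

d4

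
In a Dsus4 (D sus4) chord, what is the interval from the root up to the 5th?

Dsus4: D-G-A.
Root = D; 5th = A.
From D to A is 7 semitones, exactly the perfect fifth.

perfect 5th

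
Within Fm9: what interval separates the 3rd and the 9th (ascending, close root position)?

major seventh

Fmin9 is spelled F–Ab–C–Eb–G.
The 3rd is Ab and the 9th is G.
From Ab to G is 11 semitones, exactly the major seventh.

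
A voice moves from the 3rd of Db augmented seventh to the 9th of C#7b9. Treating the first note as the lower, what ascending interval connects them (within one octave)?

The 3rd of Db augmented seventh is F; the 9th of C#7b9 is D.
Counting 6 letters and 9 half steps from F gives a major sixth.

major sixth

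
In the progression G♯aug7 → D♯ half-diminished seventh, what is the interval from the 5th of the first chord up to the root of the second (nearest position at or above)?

The 5th of G♯aug7 is D𝄪; the root of D♯ half-diminished seventh is D♯.
From D𝄪 to D♯: 11 semitones over an octave = diminished.

d8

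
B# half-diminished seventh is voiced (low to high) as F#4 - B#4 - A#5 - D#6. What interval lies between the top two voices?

P4

Those voices are A#5 and D#6.
Counting 4 letters and 5 half steps from A# gives a perfect fourth.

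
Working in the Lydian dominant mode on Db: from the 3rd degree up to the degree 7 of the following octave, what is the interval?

The scale runs Db Eb F G Ab Bb Cb.
The 3rd degree is F and the scale degree 7 (up an octave) is Cb.
12 letter names make it a twelfth; at 18 semitones (a half step narrower than perfect) the quality is diminished.

diminished twelfth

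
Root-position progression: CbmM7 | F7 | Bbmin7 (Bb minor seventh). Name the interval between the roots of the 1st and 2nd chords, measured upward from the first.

The roots are Cb and F.
Cb up to F is 6 semitones, a half step wider than a perfect fourth, so the interval is augmented.

augmented 4th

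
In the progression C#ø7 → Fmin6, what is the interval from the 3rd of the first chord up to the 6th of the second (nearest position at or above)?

minor seventh

C#ø7 has E as its 3rd, and Fmin6 has D as its 6th.
From E to D: 10 semitones over a seventh = minor.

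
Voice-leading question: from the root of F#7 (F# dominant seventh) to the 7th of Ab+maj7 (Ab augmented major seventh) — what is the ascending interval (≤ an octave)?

The root of F#7 (F# dominant seventh) is F#; the 7th of Ab+maj7 (Ab augmented major seventh) is G.
2 letter names make it a second; at 1 semitone (a half step narrower than major) the quality is minor.

m2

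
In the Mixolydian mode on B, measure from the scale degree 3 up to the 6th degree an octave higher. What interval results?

P11

B mixolydian: B C♯ D♯ E F♯ G♯ A.
So we need the interval from D♯ up to G♯.
D♯ up to G♯ spans 11 letter names and 17 semitones — a perfect eleventh.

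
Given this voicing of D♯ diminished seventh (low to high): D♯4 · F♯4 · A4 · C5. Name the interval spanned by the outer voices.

The outer voices are D♯4 and C5.
D♯ up to C is 9 semitones, a whole step narrower than a major seventh, so the interval is diminished.

diminished 7th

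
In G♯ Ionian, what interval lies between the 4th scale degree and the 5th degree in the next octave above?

M9

G♯ major: G♯ A♯ B♯ C♯ D♯ E♯ F𝄪.
So we need the interval from C♯ up to D♯.
Counting 9 letters and 14 half steps from C♯ gives a major ninth.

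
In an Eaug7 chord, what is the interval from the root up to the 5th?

The chord tones of Eaug7 are E-G#-B#-D.
That puts E below B#.
5 letter names make it a fifth; at 8 semitones (a half step wider than perfect) the quality is augmented.

augmented 5th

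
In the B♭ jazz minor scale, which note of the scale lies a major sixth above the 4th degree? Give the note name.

C

The scale is B♭ C D♭ E♭ F G A.
The 4th degree is E♭; a major sixth above that is C — scale degree 2.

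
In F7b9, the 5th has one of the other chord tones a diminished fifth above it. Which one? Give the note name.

Gb

F7b9 is spelled F A C Eb Gb.
The 5th is C. A diminished fifth above C is Gb.
Gb is the chord's 9th.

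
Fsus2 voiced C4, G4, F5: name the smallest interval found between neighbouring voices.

perfect fifth

Adjacent intervals: C4→G4 = perfect fifth; G4→F5 = minor seventh.
The smallest is C4 to G4, a perfect fifth (7 semitones).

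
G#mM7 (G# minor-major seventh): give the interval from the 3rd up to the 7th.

augmented fifth

Spelling the chord: G#-B-D#-F##.
3rd = B; 7th = F##.
B up to F## is 8 semitones, a half step wider than a perfect fifth, so the interval is augmented.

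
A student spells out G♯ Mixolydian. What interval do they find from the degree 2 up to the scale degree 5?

perfect 4th

The scale runs G♯ A♯ B♯ C♯ D♯ E♯ F♯.
That puts A♯ below D♯.
Counting 4 letters and 5 half steps from A♯ gives a perfect fourth.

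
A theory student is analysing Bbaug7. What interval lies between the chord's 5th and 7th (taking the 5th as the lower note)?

diminished 3rd

Spelling the chord: Bb, D, F#, Ab.
That puts F# below Ab.
F# up to Ab is 2 semitones, a whole step narrower than a major third, so the interval is diminished.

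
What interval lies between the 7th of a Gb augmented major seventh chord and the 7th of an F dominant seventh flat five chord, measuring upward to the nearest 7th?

minor 7th

Gb augmented major seventh has F as its 7th, and F dominant seventh flat five has Eb as its 7th.
7 letter names make it a seventh; at 10 semitones (a half step narrower than major) the quality is minor.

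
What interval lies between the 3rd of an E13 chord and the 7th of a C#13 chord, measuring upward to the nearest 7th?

The 3rd of E13 is G#; the 7th of C#13 is B.
3 letter names make it a third; at 3 semitones (a half step narrower than major) the quality is minor.

minor third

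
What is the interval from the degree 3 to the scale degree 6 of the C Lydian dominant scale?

perfect 4th

Spelling the C Lydian dominant scale: C D E F# G A Bb.
The degree 3 is E and the degree 6 is A.
Counting 4 letters and 5 half steps from E gives a perfect fourth.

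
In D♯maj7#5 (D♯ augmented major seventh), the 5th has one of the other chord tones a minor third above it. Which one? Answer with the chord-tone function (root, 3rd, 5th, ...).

7th

D♯+maj7 (D♯ augmented major seventh) is spelled D♯ F𝄪 A𝄪 C𝄪.
The 5th is A𝄪. A minor third above A𝄪 is C𝄪.
C𝄪 is the chord's 7th.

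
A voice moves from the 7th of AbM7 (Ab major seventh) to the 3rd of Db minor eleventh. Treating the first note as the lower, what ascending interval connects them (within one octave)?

diminished 7th

AbM7 (Ab major seventh) has G as its 7th, and Db minor eleventh has Fb as its 3rd.
G up to Fb is 9 semitones, a whole step narrower than a major seventh, so the interval is diminished.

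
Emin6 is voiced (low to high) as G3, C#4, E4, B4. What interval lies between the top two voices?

perfect fifth

Those voices are E4 and B4.
E up to B spans 5 letter names and 7 semitones — a perfect fifth.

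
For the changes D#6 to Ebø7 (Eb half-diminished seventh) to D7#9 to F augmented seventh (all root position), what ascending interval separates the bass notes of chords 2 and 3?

The roots are Eb and D.
Counting 7 letters and 11 half steps from Eb gives a major seventh.

major seventh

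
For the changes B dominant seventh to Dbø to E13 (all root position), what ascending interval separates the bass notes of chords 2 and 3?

augmented 2nd

The roots are Db and E.
Db up to E is 3 semitones, a half step wider than a major second, so the interval is augmented.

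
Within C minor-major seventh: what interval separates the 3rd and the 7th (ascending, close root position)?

Spelling the chord: C–Eb–G–B.
The 3rd is Eb and the 7th is B.
Eb up to B is 8 semitones, a half step wider than a perfect fifth, so the interval is augmented.

A5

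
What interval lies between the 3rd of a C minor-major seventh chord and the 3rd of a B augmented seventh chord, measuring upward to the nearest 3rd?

A7

The 3rd of C minor-major seventh is E♭; the 3rd of B augmented seventh is D♯.
E♭ up to D♯ is 12 semitones, a half step wider than a major seventh, so the interval is augmented.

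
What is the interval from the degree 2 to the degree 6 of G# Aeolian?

The scale runs G# A# B C# D# E F#.
That puts A# below E.
5 letter names make it a fifth; at 6 semitones (a half step narrower than perfect) the quality is diminished.

diminished fifth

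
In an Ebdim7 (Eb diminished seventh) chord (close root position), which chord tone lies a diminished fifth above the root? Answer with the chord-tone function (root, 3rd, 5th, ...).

Eb°7 (Eb diminished seventh): Eb–Gb–Bbb–Dbb.
The root is Eb. A diminished fifth above Eb is Bbb.
Bbb is the chord's 5th.

5th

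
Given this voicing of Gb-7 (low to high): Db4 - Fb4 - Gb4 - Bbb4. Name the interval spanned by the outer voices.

minor sixth

The outer voices are Db4 and Bbb4.
From Db to Bbb: 8 semitones over a sixth = minor.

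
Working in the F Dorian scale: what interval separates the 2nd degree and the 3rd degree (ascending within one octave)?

minor 2nd

F dorian: F G Ab Bb C D Eb.
So we need the interval from G up to Ab.
From G to Ab: 1 semitone over a second = minor.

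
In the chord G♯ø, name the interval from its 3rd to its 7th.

perfect fifth

The chord tones of G♯ø (G♯ half-diminished seventh) are G♯–B–D–F♯.
That puts B below F♯.
B up to F♯ spans 5 letter names and 7 semitones — a perfect fifth.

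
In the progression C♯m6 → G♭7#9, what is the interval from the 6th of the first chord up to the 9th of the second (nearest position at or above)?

d8

C♯m6 has A♯ as its 6th, and G♭7#9 has A as its 9th.
A♯ up to A is 11 semitones, a half step narrower than a perfect octave, so the interval is diminished.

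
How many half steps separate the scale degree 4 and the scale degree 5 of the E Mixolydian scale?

The scale is E F# G# A B C# D.
A up to B is a major second — 2 semitones.

2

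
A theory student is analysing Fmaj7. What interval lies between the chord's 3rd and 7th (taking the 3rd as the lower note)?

Spelling the chord: F A C E.
So we need the interval from A up to E.
From A to E is 7 semitones, exactly the perfect fifth.

perfect 5th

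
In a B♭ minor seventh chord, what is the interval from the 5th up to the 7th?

B♭-7: B♭–D♭–F–A♭.
So we need the interval from F up to A♭.
From F to A♭: 3 semitones over a third = minor.

minor third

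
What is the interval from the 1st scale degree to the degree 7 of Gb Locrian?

minor 7th

The scale runs Gb Abb Bbb Cb Dbb Ebb Fb.
So we need the interval from Gb up to Fb.
Gb up to Fb is 10 semitones, a half step narrower than a major seventh, so the interval is minor.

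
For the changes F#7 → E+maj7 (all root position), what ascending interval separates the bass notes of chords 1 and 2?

The roots are F# and E.
7 letter names make it a seventh; at 10 semitones (a half step narrower than major) the quality is minor.

m7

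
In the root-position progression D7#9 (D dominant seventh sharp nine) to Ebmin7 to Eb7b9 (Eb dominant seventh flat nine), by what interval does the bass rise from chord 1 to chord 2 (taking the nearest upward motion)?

minor 2nd

The roots are D and Eb.
2 letter names make it a second; at 1 semitone (a half step narrower than major) the quality is minor.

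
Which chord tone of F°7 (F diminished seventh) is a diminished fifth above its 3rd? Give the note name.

Ebb

The chord tones of F diminished seventh are F-A♭-C♭-E𝄫.
The 3rd is A♭. A diminished fifth above A♭ is E𝄫.
E𝄫 is the chord's 7th.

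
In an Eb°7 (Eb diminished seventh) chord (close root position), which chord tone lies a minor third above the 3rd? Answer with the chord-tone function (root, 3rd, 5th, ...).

5th

Spelling the chord: Eb–Gb–Bbb–Dbb.
The 3rd is Gb. A minor third above Gb is Bbb.
Bbb is the chord's 5th.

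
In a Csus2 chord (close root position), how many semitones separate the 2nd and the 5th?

5

The chord tones of Csus2 are C-D-G.
D to G is a perfect fourth: 5 semitones.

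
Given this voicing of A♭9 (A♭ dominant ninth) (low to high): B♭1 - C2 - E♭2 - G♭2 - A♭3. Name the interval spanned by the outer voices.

minor 14th

The outer voices are B♭1 and A♭3.
From B♭ to A♭: 22 semitones over a fourteenth = minor.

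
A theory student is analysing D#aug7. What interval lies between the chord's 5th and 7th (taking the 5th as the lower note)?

diminished third

Spelling the chord: D#, F##, A##, C#.
5th = A##; 7th = C#.
3 letter names make it a third; at 2 semitones (a whole step narrower than major) the quality is diminished.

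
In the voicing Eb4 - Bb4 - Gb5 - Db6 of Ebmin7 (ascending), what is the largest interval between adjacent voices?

minor sixth

Adjacent intervals: Eb4→Bb4 = perfect fifth; Bb4→Gb5 = minor sixth; Gb5→Db6 = perfect fifth.
The largest is Bb4 to Gb5, a minor sixth (8 semitones).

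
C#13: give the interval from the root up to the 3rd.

C# dominant thirteenth is spelled C#, E#, G#, B, D#, A#.
So we need the interval from C# up to E#.
C# up to E# spans 3 letter names and 4 semitones — a major third.

major third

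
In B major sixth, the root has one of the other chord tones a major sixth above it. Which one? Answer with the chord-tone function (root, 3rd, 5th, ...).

B major sixth is spelled B D# F# G#.
The root is B. A major sixth above B is G#.
G# is the chord's 6th.

6th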